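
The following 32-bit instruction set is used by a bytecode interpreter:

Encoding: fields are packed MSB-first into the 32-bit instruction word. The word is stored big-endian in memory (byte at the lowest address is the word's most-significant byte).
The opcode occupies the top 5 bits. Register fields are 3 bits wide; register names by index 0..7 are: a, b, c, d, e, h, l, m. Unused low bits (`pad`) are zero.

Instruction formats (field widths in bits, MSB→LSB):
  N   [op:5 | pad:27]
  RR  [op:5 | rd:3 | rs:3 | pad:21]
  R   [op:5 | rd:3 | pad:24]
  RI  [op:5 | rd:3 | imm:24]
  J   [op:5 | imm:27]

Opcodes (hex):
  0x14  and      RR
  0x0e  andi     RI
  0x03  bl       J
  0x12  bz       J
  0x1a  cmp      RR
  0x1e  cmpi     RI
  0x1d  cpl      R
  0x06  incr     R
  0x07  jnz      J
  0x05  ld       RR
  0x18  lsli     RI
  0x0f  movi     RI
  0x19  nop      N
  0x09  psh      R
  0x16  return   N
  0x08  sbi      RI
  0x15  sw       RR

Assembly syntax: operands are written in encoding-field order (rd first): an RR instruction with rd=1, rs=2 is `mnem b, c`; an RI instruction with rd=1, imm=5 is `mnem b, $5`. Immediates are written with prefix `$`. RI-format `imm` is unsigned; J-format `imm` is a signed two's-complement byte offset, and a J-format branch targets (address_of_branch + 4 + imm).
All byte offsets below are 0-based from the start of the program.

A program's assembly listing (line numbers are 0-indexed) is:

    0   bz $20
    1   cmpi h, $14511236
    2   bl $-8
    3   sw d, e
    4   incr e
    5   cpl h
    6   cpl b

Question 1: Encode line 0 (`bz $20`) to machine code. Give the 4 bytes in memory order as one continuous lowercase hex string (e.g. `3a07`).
90000014

L0: bz op=0x12:5|imm=20:27 ⇒ 0x90000014 ⇒ big 90 00 00 14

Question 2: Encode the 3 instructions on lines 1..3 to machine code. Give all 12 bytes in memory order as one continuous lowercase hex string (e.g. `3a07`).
line 1 (cmpi): pack op=0x1e:5|rd=5:3|imm=14511236:24 = 0xf5dd6c84; big→ f5 dd 6c 84
line 2 (bl): pack op=0x3:5|imm=-8:27 = 0x1ffffff8; big→ 1f ff ff f8
line 3 (sw): pack op=0x15:5|rd=3:3|rs=4:3|pad=0:21 = 0xab800000; big→ ab 80 00 00

f5dd6c841ffffff8ab800000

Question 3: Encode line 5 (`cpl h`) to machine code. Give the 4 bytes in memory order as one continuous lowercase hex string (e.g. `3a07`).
ed000000

5. cpl fields op=0x1d:5|rd=5:3|pad=0:24 → word ed000000h → ed 00 00 00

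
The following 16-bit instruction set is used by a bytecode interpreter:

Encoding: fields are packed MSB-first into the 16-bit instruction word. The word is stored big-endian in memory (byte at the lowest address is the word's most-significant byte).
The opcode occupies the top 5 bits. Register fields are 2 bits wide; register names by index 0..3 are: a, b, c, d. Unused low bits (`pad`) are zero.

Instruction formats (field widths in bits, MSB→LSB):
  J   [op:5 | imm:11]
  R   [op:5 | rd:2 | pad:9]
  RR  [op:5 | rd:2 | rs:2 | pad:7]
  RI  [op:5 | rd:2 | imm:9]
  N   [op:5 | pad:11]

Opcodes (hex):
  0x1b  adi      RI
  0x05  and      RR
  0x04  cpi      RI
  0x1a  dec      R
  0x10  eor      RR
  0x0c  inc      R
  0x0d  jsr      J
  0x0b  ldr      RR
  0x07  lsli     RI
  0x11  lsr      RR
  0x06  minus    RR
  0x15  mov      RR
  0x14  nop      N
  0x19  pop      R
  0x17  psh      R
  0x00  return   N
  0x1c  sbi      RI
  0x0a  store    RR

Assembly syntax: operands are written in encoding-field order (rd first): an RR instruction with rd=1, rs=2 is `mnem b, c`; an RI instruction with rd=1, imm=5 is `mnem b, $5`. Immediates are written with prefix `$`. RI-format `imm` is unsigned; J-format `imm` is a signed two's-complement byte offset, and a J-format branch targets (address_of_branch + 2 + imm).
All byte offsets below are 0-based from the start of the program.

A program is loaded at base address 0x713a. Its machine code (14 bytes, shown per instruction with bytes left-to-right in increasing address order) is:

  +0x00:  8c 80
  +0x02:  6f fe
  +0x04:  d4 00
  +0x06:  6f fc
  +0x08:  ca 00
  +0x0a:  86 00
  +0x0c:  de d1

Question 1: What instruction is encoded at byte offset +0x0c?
[0c] de d1 → 0xded1
  top 5b → 0x1b → adi [RI]
  rd@[10:9]=0x3 ⇒ d
  imm@[8:0]=0xd1 ⇒ $209

adi d, $209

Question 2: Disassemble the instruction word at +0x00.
+0x00: 8c 80 ⇒ word 0x8c80 (big)
  top 5b → 0x11 → lsr [RR]
  [10:9] rd=2 = c
  [8:7] rs=1 = b

lsr c, b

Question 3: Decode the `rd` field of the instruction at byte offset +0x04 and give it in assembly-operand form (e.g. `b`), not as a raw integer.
[04] d4 00 → 0xd400
  op=0xd400>>11=0x1a ⇒ dec (R)
  rd@[10:9]=0x2 ⇒ c

c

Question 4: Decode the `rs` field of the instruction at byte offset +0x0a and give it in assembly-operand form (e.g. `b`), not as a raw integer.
+0x0a: 86 00 ⇒ word 0x8600 (big)
  top 5b → 0x10 → eor [RR]
  [10:9] rd=3 = d
  [8:7] rs=0 = a

a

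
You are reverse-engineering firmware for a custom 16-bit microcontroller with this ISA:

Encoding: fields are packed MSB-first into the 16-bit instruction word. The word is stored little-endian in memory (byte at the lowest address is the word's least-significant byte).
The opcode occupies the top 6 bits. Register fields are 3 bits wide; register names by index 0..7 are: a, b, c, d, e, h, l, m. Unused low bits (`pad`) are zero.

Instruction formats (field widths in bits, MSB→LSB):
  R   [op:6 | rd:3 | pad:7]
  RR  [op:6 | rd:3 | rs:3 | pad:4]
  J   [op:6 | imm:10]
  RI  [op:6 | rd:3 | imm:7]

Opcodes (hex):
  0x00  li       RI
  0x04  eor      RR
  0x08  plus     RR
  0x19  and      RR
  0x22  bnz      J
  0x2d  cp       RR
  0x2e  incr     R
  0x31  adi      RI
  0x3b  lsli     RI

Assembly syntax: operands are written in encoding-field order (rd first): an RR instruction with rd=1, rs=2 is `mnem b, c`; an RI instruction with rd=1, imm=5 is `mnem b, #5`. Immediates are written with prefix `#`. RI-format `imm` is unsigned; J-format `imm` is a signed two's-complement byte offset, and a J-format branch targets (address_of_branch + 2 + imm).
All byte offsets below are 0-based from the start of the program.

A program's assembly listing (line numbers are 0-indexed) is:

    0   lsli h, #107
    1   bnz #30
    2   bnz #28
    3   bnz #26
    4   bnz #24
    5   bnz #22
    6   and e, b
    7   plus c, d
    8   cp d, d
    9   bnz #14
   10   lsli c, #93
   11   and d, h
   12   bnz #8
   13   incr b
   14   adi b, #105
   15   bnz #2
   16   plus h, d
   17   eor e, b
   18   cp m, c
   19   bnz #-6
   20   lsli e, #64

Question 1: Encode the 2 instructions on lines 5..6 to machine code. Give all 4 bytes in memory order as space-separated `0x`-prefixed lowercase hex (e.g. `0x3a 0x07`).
5. bnz fields op=0x22:6|imm=22:10 → word 8816h → 16 88
6. and fields op=0x19:6|rd=4:3|rs=1:3|pad=0:4 → word 6610h → 10 66

0x16 0x88 0x10 0x66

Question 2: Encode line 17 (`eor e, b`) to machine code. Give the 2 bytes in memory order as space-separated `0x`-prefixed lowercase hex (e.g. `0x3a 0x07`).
line 17 (eor): pack op=0x4:6|rd=4:3|rs=1:3|pad=0:4 = 0x1210; little→ 10 12

0x10 0x12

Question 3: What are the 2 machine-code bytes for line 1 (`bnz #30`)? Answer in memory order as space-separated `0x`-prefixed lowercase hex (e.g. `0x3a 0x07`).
0x1e 0x88

line 1 (bnz): pack op=0x22:6|imm=30:10 = 0x881e; little→ 1e 88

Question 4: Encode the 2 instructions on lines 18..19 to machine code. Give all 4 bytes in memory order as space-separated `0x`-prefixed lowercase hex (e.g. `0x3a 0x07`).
line 18 (cp): pack op=0x2d:6|rd=7:3|rs=2:3|pad=0:4 = 0xb7a0; little→ a0 b7
line 19 (bnz): pack op=0x22:6|imm=-6:10 = 0x8bfa; little→ fa 8b

0xa0 0xb7 0xfa 0x8b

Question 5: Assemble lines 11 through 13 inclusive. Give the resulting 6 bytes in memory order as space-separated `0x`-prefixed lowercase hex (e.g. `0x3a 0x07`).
11. and fields op=0x19:6|rd=3:3|rs=5:3|pad=0:4 → word 65d0h → d0 65
12. bnz fields op=0x22:6|imm=8:10 → word 8808h → 08 88
13. incr fields op=0x2e:6|rd=1:3|pad=0:7 → word b880h → 80 b8

0xd0 0x65 0x08 0x88 0x80 0xb8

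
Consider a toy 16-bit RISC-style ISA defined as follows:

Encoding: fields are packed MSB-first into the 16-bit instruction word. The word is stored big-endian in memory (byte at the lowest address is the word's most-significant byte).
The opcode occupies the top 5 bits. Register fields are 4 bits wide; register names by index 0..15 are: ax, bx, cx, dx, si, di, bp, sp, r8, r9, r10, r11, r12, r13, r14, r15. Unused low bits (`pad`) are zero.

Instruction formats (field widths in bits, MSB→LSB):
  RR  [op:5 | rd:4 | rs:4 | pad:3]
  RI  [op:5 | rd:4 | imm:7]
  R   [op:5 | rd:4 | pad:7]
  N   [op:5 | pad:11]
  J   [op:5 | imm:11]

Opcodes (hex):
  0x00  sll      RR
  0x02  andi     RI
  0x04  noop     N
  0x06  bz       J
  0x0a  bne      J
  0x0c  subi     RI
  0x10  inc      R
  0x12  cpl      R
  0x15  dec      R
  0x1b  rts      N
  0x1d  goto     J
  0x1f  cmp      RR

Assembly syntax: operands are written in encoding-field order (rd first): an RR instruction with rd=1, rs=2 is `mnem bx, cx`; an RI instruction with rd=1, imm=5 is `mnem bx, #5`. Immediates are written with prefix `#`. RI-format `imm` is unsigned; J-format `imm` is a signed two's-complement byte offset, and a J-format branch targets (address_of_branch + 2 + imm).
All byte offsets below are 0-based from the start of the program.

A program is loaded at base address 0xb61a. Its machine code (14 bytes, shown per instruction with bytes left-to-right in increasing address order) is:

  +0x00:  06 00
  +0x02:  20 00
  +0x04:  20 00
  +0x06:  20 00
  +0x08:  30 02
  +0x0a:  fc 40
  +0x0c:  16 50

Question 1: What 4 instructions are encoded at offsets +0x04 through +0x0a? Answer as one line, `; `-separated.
noop; noop; bz #2; cmp r8, r8

@+04  big-endian(20 00) = 0x2000
  op=0x2000>>11=0x4 ⇒ noop (N)
@+06  big-endian(20 00) = 0x2000
  op=0x2000>>11=0x4 ⇒ noop (N)
@+08  big-endian(30 02) = 0x3002
  op=0x3002>>11=0x6 ⇒ bz (J)
  imm: (w>>0)&0x7ff=0x2 → #2
@+0a  big-endian(fc 40) = 0xfc40
  op=0xfc40>>11=0x1f ⇒ cmp (RR)
  rd: (w>>7)&0xf=0x8 → r8
  rs: (w>>3)&0xf=0x8 → r8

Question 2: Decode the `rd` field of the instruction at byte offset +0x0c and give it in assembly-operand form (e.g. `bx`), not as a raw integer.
r12

[0c] 16 50 → 0x1650
  opcode bits[15:11]=0x2: andi/RI
  [10:7] rd=12 = r12
  [6:0] imm=80 = #80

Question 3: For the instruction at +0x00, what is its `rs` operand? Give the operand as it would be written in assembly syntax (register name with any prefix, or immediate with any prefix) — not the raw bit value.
[00] 06 00 → 0x0600
  op=0x0600>>11=0x0 ⇒ sll (RR)
  rd@[10:7]=0xc ⇒ r12
  rs@[6:3]=0x0 ⇒ ax

ax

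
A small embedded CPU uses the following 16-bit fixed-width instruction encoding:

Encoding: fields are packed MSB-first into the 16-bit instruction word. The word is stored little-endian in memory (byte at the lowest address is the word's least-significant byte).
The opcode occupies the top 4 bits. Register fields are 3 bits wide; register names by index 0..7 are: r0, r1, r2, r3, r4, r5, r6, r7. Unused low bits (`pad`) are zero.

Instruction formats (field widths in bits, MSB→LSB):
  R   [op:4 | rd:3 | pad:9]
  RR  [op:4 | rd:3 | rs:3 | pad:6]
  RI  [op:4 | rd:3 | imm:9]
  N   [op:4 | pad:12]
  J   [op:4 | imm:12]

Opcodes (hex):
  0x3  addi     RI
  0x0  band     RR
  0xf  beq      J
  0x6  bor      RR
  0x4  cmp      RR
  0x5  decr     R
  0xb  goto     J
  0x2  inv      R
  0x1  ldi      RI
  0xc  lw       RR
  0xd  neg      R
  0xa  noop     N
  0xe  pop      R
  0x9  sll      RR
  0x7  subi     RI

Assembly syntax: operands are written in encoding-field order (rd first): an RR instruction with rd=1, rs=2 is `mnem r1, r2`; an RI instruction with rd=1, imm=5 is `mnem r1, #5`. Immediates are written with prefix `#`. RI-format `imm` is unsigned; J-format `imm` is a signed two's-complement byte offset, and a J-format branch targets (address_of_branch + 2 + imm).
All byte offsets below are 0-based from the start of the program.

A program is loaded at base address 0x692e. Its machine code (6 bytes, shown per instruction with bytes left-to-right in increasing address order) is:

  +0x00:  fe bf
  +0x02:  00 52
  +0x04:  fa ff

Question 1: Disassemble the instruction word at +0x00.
off 0x00: read fe bf as little → 0xbffe
  top 4b → 0xb → goto [J]
  imm: (w>>0)&0xfff=0xffe (s12→-2) → #-2

goto #-2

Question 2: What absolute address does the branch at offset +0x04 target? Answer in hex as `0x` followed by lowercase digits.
0x692e

@+04  little-endian(fa ff) = 0xfffa
  top 4b → 0xf → beq [J]
  imm: (w>>0)&0xfff=0xffa (s12→-6) → #-6
  target = base 0x692e + off 0x04 + 2 + imm -6 = 0x692e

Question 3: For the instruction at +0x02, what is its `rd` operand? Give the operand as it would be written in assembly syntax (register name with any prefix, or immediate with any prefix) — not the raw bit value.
@+02  little-endian(00 52) = 0x5200
  op=0x5200>>12=0x5 ⇒ decr (R)
  [11:9] rd=1 = r1

r1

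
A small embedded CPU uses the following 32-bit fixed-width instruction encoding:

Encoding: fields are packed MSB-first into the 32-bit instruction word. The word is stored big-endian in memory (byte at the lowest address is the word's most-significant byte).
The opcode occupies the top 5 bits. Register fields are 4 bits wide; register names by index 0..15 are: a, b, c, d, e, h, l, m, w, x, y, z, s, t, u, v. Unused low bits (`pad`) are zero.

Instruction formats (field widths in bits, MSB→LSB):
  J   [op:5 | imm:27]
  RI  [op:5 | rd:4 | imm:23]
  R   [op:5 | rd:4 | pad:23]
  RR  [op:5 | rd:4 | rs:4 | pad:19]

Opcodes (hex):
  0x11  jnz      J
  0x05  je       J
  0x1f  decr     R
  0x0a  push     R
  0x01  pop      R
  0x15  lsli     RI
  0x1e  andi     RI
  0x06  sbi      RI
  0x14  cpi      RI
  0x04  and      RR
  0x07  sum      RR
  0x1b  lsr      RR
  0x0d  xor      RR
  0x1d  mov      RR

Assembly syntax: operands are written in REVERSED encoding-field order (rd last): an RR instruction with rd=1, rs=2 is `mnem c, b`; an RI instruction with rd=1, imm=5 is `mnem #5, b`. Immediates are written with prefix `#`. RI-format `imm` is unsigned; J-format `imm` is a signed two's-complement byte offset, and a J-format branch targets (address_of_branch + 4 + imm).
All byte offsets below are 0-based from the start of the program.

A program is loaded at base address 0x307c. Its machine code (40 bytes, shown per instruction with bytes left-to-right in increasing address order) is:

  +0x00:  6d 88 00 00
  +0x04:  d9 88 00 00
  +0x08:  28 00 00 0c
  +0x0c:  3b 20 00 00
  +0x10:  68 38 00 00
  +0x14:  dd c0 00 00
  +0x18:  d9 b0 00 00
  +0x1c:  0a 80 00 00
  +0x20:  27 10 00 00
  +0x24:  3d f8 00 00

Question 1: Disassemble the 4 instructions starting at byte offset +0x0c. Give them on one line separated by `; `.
sum e, l; xor m, a; lsr w, z; lsr l, d

[0c] 3b 20 00 00 → 0x3b200000
  top 5b → 0x7 → sum [RR]
  rd@[26:23]=0x6 ⇒ l
  rs@[22:19]=0x4 ⇒ e
[10] 68 38 00 00 → 0x68380000
  top 5b → 0xd → xor [RR]
  rd@[26:23]=0x0 ⇒ a
  rs@[22:19]=0x7 ⇒ m
[14] dd c0 00 00 → 0xddc00000
  top 5b → 0x1b → lsr [RR]
  rd@[26:23]=0xb ⇒ z
  rs@[22:19]=0x8 ⇒ w
[18] d9 b0 00 00 → 0xd9b00000
  top 5b → 0x1b → lsr [RR]
  rd@[26:23]=0x3 ⇒ d
  rs@[22:19]=0x6 ⇒ l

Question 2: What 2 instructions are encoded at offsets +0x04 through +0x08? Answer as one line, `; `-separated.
lsr b, d; je #12

[04] d9 88 00 00 → 0xd9880000
  op=0xd9880000>>27=0x1b ⇒ lsr (RR)
  rd@[26:23]=0x3 ⇒ d
  rs@[22:19]=0x1 ⇒ b
[08] 28 00 00 0c → 0x2800000c
  op=0x2800000c>>27=0x5 ⇒ je (J)
  imm@[26:0]=0xc ⇒ #12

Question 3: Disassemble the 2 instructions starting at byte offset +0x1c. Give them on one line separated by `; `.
off 0x1c: read 0a 80 00 00 as big → 0x0a800000
  opcode bits[31:27]=0x1: pop/R
  rd: (w>>23)&0xf=0x5 → h
off 0x20: read 27 10 00 00 as big → 0x27100000
  opcode bits[31:27]=0x4: and/RR
  rd: (w>>23)&0xf=0xe → u
  rs: (w>>19)&0xf=0x2 → c

pop h; and c, u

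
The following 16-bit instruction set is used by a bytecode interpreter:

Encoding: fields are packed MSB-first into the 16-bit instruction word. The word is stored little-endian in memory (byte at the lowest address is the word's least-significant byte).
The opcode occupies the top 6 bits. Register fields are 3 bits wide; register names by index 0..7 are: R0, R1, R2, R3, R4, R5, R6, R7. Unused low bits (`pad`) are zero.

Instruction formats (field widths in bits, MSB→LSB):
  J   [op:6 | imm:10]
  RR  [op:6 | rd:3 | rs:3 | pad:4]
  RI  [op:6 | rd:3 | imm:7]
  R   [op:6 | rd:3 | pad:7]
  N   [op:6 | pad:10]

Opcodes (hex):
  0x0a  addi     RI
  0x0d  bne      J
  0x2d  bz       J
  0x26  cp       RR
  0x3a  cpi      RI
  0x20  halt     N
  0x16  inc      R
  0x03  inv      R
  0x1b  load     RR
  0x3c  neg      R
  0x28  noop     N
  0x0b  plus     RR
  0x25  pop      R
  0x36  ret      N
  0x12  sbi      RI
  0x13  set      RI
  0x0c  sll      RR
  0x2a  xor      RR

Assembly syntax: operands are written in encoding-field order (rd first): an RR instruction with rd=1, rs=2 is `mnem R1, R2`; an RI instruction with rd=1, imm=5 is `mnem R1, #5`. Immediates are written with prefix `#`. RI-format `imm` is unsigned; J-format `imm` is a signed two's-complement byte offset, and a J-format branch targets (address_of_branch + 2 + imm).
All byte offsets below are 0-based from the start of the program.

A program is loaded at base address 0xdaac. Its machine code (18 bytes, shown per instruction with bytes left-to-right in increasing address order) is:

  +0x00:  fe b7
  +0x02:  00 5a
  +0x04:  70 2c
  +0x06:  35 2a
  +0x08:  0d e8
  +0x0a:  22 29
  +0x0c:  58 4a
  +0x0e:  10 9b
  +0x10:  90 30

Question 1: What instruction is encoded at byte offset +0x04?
plus R0, R7

+0x04: 70 2c ⇒ word 0x2c70 (little)
  op=0x2c70>>10=0xb ⇒ plus (RR)
  rd@[9:7]=0x0 ⇒ R0
  rs@[6:4]=0x7 ⇒ R7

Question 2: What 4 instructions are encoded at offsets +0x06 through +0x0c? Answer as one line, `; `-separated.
addi R4, #53; cpi R0, #13; addi R2, #34; sbi R4, #88

[06] 35 2a → 0x2a35
  opcode bits[15:10]=0xa: addi/RI
  [9:7] rd=4 = R4
  [6:0] imm=53 = #53
[08] 0d e8 → 0xe80d
  opcode bits[15:10]=0x3a: cpi/RI
  [9:7] rd=0 = R0
  [6:0] imm=13 = #13
[0a] 22 29 → 0x2922
  opcode bits[15:10]=0xa: addi/RI
  [9:7] rd=2 = R2
  [6:0] imm=34 = #34
[0c] 58 4a → 0x4a58
  opcode bits[15:10]=0x12: sbi/RI
  [9:7] rd=4 = R4
  [6:0] imm=88 = #88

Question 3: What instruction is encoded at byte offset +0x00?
bz #-2

@+00  little-endian(fe b7) = 0xb7fe
  top 6b → 0x2d → bz [J]
  imm: (w>>0)&0x3ff=0x3fe (s10→-2) → #-2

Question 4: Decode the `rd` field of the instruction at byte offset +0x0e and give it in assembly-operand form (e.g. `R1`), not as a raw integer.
[0e] 10 9b → 0x9b10
  top 6b → 0x26 → cp [RR]
  rd: (w>>7)&0x7=0x6 → R6
  rs: (w>>4)&0x7=0x1 → R1

R6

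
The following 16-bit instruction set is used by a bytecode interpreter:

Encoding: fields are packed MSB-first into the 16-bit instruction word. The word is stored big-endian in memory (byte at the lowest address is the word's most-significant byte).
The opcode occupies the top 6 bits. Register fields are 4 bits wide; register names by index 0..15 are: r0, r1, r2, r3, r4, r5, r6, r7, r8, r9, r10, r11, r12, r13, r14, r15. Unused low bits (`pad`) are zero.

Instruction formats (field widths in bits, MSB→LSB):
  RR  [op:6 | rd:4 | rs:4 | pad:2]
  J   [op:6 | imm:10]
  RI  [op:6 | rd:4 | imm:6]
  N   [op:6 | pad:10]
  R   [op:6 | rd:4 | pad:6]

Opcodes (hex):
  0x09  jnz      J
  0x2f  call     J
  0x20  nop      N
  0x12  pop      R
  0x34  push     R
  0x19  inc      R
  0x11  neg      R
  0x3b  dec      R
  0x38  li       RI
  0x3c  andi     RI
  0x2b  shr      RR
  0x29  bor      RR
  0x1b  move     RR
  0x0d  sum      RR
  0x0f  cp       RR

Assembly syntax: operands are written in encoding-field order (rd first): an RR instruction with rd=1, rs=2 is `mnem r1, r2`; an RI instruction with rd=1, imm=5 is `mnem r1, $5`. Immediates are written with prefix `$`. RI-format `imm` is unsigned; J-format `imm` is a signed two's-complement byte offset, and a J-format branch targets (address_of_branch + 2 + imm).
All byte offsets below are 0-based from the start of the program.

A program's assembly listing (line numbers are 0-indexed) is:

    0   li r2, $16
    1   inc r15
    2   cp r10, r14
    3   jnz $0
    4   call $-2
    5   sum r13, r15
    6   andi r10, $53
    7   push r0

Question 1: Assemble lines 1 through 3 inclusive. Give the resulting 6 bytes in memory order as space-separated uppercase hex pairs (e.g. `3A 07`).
67 C0 3E B8 24 00

L1: inc op=0x19:6|rd=15:4|pad=0:6 ⇒ 0x67c0 ⇒ big 67 c0
L2: cp op=0xf:6|rd=10:4|rs=14:4|pad=0:2 ⇒ 0x3eb8 ⇒ big 3e b8
L3: jnz op=0x9:6|imm=0:10 ⇒ 0x2400 ⇒ big 24 00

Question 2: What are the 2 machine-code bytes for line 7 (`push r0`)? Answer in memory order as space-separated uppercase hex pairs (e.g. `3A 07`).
D0 00

line 7 (push): pack op=0x34:6|rd=0:4|pad=0:6 = 0xd000; big→ d0 00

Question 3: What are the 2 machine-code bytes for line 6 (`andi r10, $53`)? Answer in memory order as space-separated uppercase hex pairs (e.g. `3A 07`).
F2 B5

6. andi fields op=0x3c:6|rd=10:4|imm=53:6 → word f2b5h → f2 b5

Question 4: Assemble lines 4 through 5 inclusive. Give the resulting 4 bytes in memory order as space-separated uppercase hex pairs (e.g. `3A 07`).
BF FE 37 7C

L4: call op=0x2f:6|imm=-2:10 ⇒ 0xbffe ⇒ big bf fe
L5: sum op=0xd:6|rd=13:4|rs=15:4|pad=0:2 ⇒ 0x377c ⇒ big 37 7c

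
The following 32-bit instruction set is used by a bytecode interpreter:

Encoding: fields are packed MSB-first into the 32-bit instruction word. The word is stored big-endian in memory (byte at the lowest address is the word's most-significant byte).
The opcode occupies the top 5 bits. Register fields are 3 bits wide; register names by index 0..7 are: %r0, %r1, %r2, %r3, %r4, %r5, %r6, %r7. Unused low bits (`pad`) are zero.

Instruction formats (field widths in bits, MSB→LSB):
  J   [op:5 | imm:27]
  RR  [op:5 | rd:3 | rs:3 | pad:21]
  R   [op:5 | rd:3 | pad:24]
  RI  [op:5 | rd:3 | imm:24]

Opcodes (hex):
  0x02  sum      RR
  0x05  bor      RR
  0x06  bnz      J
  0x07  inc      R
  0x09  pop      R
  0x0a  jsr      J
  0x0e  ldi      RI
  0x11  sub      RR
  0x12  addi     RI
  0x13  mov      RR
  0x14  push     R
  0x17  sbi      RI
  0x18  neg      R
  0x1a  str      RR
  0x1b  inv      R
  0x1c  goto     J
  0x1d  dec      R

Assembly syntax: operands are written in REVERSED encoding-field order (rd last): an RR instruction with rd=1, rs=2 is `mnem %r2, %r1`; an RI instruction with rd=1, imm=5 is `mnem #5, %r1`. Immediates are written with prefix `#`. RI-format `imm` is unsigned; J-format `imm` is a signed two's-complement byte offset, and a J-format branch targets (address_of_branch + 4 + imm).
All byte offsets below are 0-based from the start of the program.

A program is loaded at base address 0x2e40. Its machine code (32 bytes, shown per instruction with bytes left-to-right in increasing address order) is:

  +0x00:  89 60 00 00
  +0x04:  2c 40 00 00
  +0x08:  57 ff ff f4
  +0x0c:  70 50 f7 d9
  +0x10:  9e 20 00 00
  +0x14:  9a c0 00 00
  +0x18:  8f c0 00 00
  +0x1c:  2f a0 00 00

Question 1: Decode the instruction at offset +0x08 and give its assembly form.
off 0x08: read 57 ff ff f4 as big → 0x57fffff4
  top 5b → 0xa → jsr [J]
  imm: (w>>0)&0x7ffffff=0x7fffff4 (s27→-12) → #-12

jsr #-12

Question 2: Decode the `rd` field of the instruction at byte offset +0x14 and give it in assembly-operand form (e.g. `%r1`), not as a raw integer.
@+14  big-endian(9a c0 00 00) = 0x9ac00000
  opcode bits[31:27]=0x13: mov/RR
  [26:24] rd=2 = %r2
  [23:21] rs=6 = %r6

%r2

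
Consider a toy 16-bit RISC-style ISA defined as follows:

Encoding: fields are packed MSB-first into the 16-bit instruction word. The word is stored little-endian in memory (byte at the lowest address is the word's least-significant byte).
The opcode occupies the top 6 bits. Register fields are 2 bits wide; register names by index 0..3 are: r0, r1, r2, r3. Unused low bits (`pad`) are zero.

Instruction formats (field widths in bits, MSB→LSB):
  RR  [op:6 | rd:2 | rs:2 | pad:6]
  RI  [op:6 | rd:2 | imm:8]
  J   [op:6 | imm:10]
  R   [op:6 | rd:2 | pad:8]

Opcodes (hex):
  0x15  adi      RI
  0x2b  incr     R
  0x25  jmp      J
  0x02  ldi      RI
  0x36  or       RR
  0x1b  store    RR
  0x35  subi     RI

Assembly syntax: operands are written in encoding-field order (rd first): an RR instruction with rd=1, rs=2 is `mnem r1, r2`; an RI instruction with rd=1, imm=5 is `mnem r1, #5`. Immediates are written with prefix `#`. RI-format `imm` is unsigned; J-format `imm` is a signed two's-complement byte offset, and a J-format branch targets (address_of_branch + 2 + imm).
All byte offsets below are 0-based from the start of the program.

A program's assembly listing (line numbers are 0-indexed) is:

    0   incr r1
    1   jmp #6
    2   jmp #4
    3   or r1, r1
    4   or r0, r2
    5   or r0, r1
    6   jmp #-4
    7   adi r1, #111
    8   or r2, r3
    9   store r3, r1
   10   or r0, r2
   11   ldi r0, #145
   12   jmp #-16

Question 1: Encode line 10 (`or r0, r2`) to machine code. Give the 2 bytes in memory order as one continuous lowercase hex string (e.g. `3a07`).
80d8

10. or fields op=0x36:6|rd=0:2|rs=2:2|pad=0:6 → word d880h → 80 d8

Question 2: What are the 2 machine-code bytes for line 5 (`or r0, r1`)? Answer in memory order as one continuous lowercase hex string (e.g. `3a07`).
L5: or op=0x36:6|rd=0:2|rs=1:2|pad=0:6 ⇒ 0xd840 ⇒ little 40 d8

40d8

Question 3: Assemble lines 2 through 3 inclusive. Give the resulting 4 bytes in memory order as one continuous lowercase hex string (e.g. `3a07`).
049440d9

2. jmp fields op=0x25:6|imm=4:10 → word 9404h → 04 94
3. or fields op=0x36:6|rd=1:2|rs=1:2|pad=0:6 → word d940h → 40 d9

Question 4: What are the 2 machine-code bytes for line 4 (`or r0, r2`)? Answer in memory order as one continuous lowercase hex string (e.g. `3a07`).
80d8

4. or fields op=0x36:6|rd=0:2|rs=2:2|pad=0:6 → word d880h → 80 d8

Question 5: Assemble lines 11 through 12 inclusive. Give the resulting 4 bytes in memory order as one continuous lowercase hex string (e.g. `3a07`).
L11: ldi op=0x2:6|rd=0:2|imm=145:8 ⇒ 0x0891 ⇒ little 91 08
L12: jmp op=0x25:6|imm=-16:10 ⇒ 0x97f0 ⇒ little f0 97

9108f097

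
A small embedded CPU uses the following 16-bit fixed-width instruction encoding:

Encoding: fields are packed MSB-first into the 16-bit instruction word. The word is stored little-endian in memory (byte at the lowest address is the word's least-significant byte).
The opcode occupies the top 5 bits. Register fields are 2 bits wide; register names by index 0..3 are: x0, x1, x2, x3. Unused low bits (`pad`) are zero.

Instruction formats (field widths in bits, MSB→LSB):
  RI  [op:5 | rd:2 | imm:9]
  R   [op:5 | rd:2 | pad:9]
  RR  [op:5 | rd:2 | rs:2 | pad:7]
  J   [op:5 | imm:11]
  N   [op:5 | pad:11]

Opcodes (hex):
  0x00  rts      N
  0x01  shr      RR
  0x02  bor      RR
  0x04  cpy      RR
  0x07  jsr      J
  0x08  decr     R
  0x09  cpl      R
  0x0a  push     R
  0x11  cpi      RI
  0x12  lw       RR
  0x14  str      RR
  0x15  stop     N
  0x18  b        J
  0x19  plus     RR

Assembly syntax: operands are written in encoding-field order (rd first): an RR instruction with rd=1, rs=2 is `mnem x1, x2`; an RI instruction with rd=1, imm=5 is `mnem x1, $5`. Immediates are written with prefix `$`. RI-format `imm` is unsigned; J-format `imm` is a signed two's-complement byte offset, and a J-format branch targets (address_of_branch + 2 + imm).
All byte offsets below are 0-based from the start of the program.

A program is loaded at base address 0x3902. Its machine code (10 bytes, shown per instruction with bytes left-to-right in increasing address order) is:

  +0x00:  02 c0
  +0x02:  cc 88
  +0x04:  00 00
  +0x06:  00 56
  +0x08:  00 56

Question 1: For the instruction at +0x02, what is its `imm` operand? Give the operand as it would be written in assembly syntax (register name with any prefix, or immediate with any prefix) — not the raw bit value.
+0x02: cc 88 ⇒ word 0x88cc (little)
  opcode bits[15:11]=0x11: cpi/RI
  [10:9] rd=0 = x0
  [8:0] imm=204 = $204

$204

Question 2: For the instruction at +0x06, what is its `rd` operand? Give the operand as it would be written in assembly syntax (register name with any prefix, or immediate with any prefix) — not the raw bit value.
x3

[06] 00 56 → 0x5600
  top 5b → 0xa → push [R]
  rd: (w>>9)&0x3=0x3 → x3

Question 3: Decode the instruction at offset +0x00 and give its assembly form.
[00] 02 c0 → 0xc002
  top 5b → 0x18 → b [J]
  [10:0] imm=2 = $2

b $2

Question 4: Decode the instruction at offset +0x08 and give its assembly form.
off 0x08: read 00 56 as little → 0x5600
  opcode bits[15:11]=0xa: push/R
  rd@[10:9]=0x3 ⇒ x3

push x3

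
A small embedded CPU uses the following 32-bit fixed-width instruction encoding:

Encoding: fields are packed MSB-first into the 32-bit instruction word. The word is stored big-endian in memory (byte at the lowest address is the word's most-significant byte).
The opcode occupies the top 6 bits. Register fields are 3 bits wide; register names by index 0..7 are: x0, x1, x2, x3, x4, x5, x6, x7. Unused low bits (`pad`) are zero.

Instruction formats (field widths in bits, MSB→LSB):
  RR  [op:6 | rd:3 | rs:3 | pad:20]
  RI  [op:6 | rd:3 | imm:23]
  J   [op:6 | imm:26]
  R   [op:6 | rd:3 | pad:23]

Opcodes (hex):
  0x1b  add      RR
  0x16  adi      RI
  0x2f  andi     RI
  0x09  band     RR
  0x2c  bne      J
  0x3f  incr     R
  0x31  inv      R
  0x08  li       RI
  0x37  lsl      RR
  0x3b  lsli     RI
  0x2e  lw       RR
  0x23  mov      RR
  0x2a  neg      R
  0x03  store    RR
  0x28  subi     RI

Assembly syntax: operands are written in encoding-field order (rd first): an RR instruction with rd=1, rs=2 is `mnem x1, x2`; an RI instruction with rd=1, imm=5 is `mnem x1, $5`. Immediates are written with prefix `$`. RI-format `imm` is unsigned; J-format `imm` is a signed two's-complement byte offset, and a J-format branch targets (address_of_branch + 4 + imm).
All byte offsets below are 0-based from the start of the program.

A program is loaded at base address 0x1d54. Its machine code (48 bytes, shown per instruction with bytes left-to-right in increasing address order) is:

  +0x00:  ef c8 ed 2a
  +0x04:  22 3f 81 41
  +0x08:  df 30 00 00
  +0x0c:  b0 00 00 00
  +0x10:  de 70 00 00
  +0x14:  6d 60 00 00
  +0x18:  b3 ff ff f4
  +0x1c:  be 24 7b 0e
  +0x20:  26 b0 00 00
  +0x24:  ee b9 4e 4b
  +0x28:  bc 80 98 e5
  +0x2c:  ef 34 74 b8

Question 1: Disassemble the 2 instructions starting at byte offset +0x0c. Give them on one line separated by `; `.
@+0c  big-endian(b0 00 00 00) = 0xb0000000
  top 6b → 0x2c → bne [J]
  [25:0] imm=0 = $0
@+10  big-endian(de 70 00 00) = 0xde700000
  top 6b → 0x37 → lsl [RR]
  [25:23] rd=4 = x4
  [22:20] rs=7 = x7

bne $0; lsl x4, x7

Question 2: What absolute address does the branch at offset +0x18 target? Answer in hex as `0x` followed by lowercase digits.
off 0x18: read b3 ff ff f4 as big → 0xb3fffff4
  opcode bits[31:26]=0x2c: bne/J
  imm: (w>>0)&0x3ffffff=0x3fffff4 (s26→-12) → $-12
  target = base 0x1d54 + off 0x18 + 4 + imm -12 = 0x1d64

0x1d64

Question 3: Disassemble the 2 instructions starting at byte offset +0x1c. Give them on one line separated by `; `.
off 0x1c: read be 24 7b 0e as big → 0xbe247b0e
  op=0xbe247b0e>>26=0x2f ⇒ andi (RI)
  rd@[25:23]=0x4 ⇒ x4
  imm@[22:0]=0x247b0e ⇒ $2390798
off 0x20: read 26 b0 00 00 as big → 0x26b00000
  op=0x26b00000>>26=0x9 ⇒ band (RR)
  rd@[25:23]=0x5 ⇒ x5
  rs@[22:20]=0x3 ⇒ x3

andi x4, $2390798; band x5, x3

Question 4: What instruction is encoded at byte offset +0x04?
[04] 22 3f 81 41 → 0x223f8141
  opcode bits[31:26]=0x8: li/RI
  rd: (w>>23)&0x7=0x4 → x4
  imm: (w>>0)&0x7fffff=0x3f8141 → $4161857

li x4, $4161857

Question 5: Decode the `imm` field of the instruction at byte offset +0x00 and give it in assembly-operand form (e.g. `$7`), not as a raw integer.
off 0x00: read ef c8 ed 2a as big → 0xefc8ed2a
  opcode bits[31:26]=0x3b: lsli/RI
  rd: (w>>23)&0x7=0x7 → x7
  imm: (w>>0)&0x7fffff=0x48ed2a → $4779306

$4779306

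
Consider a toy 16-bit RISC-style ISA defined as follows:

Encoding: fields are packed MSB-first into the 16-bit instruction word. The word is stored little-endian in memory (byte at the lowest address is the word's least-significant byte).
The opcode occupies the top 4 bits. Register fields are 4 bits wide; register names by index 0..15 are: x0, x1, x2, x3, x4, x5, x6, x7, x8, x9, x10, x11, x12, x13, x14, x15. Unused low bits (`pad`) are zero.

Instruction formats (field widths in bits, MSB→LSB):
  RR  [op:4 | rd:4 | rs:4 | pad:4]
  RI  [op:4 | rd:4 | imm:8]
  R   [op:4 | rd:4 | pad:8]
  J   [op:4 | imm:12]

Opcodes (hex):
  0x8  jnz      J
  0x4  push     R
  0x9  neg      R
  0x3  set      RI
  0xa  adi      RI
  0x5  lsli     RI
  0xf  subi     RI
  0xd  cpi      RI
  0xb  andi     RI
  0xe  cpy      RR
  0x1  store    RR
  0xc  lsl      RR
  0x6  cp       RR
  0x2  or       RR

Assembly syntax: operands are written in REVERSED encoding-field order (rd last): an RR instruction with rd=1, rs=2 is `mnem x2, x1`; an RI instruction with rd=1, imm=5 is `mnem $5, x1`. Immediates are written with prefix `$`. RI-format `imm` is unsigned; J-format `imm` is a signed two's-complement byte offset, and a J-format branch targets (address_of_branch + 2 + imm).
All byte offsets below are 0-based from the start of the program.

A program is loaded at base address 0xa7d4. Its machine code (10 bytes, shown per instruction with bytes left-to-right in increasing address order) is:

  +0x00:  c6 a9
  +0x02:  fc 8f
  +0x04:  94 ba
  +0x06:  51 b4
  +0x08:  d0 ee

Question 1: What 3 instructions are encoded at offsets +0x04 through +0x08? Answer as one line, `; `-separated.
+0x04: 94 ba ⇒ word 0xba94 (little)
  top 4b → 0xb → andi [RI]
  rd@[11:8]=0xa ⇒ x10
  imm@[7:0]=0x94 ⇒ $148
+0x06: 51 b4 ⇒ word 0xb451 (little)
  top 4b → 0xb → andi [RI]
  rd@[11:8]=0x4 ⇒ x4
  imm@[7:0]=0x51 ⇒ $81
+0x08: d0 ee ⇒ word 0xeed0 (little)
  top 4b → 0xe → cpy [RR]
  rd@[11:8]=0xe ⇒ x14
  rs@[7:4]=0xd ⇒ x13

andi $148, x10; andi $81, x4; cpy x13, x14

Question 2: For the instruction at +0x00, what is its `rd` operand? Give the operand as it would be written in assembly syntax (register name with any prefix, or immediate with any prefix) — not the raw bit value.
off 0x00: read c6 a9 as little → 0xa9c6
  op=0xa9c6>>12=0xa ⇒ adi (RI)
  rd: (w>>8)&0xf=0x9 → x9
  imm: (w>>0)&0xff=0xc6 → $198

x9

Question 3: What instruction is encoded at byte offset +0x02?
off 0x02: read fc 8f as little → 0x8ffc
  opcode bits[15:12]=0x8: jnz/J
  imm: (w>>0)&0xfff=0xffc (s12→-4) → $-4

jnz $-4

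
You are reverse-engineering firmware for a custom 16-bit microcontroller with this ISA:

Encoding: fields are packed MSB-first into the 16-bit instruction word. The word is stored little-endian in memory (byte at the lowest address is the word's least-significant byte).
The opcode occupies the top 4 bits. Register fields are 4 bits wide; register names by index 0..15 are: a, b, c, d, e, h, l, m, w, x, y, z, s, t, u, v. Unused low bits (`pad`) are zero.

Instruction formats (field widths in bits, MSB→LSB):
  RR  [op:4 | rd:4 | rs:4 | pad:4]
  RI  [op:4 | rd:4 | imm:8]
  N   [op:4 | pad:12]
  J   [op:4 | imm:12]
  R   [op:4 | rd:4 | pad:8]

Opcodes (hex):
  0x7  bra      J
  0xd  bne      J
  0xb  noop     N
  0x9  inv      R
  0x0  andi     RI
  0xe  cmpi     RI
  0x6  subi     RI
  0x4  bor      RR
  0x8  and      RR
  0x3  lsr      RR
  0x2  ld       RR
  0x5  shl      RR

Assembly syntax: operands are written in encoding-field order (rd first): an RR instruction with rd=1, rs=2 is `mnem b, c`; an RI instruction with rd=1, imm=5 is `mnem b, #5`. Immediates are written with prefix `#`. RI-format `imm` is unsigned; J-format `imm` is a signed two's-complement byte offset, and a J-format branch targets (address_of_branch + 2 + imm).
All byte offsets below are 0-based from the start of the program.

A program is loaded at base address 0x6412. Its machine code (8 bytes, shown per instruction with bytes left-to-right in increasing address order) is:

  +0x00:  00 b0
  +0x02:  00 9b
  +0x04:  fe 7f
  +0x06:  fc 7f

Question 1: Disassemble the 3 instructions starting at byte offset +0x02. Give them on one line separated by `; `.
inv z; bra #-2; bra #-4

@+02  little-endian(00 9b) = 0x9b00
  top 4b → 0x9 → inv [R]
  rd: (w>>8)&0xf=0xb → z
@+04  little-endian(fe 7f) = 0x7ffe
  top 4b → 0x7 → bra [J]
  imm: (w>>0)&0xfff=0xffe (s12→-2) → #-2
@+06  little-endian(fc 7f) = 0x7ffc
  top 4b → 0x7 → bra [J]
  imm: (w>>0)&0xfff=0xffc (s12→-4) → #-4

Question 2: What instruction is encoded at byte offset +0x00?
@+00  little-endian(00 b0) = 0xb000
  top 4b → 0xb → noop [N]

noop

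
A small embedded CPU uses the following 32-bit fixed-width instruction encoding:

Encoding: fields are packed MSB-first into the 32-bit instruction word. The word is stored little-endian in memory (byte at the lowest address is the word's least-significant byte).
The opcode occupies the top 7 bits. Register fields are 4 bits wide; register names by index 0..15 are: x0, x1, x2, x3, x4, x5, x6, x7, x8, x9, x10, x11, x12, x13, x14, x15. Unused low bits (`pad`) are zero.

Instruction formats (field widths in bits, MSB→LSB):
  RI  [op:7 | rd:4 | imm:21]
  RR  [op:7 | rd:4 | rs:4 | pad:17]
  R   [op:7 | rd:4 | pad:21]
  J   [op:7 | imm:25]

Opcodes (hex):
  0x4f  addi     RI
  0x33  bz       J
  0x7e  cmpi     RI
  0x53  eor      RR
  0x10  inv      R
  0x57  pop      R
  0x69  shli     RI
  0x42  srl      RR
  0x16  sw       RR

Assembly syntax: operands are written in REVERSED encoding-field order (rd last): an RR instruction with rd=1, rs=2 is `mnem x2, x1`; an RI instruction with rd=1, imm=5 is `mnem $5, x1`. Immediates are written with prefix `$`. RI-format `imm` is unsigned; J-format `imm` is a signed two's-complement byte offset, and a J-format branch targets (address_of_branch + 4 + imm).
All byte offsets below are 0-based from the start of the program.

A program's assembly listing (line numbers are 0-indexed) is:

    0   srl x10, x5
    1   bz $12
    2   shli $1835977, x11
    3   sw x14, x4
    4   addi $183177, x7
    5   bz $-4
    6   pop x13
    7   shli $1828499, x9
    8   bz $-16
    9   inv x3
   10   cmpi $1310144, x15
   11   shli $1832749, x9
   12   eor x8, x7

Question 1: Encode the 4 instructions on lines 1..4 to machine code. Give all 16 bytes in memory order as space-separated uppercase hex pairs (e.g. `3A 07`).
0C 00 00 66 C9 03 7C D3 00 00 9C 2C 89 CB E2 9E

1. bz fields op=0x33:7|imm=12:25 → word 6600000ch → 0c 00 00 66
2. shli fields op=0x69:7|rd=11:4|imm=1835977:21 → word d37c03c9h → c9 03 7c d3
3. sw fields op=0x16:7|rd=4:4|rs=14:4|pad=0:17 → word 2c9c0000h → 00 00 9c 2c
4. addi fields op=0x4f:7|rd=7:4|imm=183177:21 → word 9ee2cb89h → 89 cb e2 9e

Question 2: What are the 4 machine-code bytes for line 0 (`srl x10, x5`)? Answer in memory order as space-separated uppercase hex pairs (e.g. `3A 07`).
0. srl fields op=0x42:7|rd=5:4|rs=10:4|pad=0:17 → word 84b40000h → 00 00 b4 84

00 00 B4 84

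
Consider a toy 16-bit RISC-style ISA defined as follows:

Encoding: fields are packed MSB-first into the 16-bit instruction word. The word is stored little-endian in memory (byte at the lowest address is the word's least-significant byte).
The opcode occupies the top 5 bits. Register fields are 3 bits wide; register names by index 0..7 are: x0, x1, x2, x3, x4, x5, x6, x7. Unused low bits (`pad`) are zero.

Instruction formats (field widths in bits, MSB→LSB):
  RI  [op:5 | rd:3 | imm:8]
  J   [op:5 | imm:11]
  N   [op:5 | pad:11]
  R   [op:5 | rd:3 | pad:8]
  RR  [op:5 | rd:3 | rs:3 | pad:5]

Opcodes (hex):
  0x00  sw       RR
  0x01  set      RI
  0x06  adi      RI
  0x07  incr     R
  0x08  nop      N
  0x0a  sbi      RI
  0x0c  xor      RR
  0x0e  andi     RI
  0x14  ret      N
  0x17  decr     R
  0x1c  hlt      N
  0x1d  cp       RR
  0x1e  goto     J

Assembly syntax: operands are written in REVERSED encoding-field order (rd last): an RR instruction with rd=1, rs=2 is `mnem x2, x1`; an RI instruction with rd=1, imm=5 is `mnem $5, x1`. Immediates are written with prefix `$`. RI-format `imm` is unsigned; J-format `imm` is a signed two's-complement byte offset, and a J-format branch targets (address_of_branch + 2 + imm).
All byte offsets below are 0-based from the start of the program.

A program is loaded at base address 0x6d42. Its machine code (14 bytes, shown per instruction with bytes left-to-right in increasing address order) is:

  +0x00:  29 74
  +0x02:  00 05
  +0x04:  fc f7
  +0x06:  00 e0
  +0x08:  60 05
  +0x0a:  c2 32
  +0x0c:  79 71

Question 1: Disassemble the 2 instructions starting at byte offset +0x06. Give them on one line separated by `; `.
[06] 00 e0 → 0xe000
  op=0xe000>>11=0x1c ⇒ hlt (N)
[08] 60 05 → 0x0560
  op=0x0560>>11=0x0 ⇒ sw (RR)
  [10:8] rd=5 = x5
  [7:5] rs=3 = x3

hlt; sw x3, x5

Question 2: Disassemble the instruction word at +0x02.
off 0x02: read 00 05 as little → 0x0500
  opcode bits[15:11]=0x0: sw/RR
  rd: (w>>8)&0x7=0x5 → x5
  rs: (w>>5)&0x7=0x0 → x0

sw x0, x5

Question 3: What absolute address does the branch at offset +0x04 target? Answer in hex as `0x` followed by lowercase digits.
0x6d44

off 0x04: read fc f7 as little → 0xf7fc
  op=0xf7fc>>11=0x1e ⇒ goto (J)
  imm: (w>>0)&0x7ff=0x7fc (s11→-4) → $-4
  target = base 0x6d42 + off 0x04 + 2 + imm -4 = 0x6d44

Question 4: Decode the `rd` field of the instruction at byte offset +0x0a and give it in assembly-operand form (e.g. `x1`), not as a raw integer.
@+0a  little-endian(c2 32) = 0x32c2
  top 5b → 0x6 → adi [RI]
  rd: (w>>8)&0x7=0x2 → x2
  imm: (w>>0)&0xff=0xc2 → $194

x2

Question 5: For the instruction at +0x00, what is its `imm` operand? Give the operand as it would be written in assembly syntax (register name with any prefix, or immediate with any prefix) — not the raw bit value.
$41

+0x00: 29 74 ⇒ word 0x7429 (little)
  opcode bits[15:11]=0xe: andi/RI
  rd: (w>>8)&0x7=0x4 → x4
  imm: (w>>0)&0xff=0x29 → $41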